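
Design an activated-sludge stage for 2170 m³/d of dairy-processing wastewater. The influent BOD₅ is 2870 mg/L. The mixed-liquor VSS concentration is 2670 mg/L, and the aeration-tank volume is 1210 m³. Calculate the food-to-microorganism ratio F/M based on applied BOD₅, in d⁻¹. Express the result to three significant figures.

F/M ≈ 1.93 d⁻¹

F/M = Q·S₀ / (V·X) = 2170 × 2870 / (1210 × 2670) = 1.928 g BOD₅·(g VSS·d)⁻¹.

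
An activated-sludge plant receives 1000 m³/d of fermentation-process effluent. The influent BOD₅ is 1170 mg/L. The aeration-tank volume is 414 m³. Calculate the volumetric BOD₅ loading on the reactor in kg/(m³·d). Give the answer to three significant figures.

L_v ≈ 2.83 kg BOD₅/(m³·d)

L_v = Q S₀ / V = 1000 × 1170 × 10⁻³ / 414.0 = 2.826 kg/(m³·d).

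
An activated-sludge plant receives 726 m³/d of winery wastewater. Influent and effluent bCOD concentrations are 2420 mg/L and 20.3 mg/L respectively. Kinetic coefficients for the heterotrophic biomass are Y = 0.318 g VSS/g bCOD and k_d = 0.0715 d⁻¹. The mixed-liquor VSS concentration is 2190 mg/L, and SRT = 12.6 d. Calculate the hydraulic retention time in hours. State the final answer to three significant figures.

τ ≈ 55.4 h

From the SRT design equation V = Y Q (S₀−S) θ_c / [X (1 + k_d θ_c)] = 0.318 × 726 × (2420 − 20.3) × 12.6 / [2190 × (1 + 0.0715 × 12.6)] = 6.98×10^6 / 4163 = 1677 m³.
Hydraulic retention time τ = V/Q = 1677 / 726 = 2.310 d = 55.43 h.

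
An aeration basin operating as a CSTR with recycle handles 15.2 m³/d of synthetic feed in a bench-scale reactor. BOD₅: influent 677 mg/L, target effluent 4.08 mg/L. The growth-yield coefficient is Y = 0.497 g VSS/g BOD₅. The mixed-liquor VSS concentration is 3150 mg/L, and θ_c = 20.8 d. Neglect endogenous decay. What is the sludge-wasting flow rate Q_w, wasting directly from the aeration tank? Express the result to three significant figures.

Q_w ≈ 1.61 m³/d

Biomass mass balance (decay neglected): V·X = Y·Q·(S₀ − S)·θ_c, so V = 0.497 × 15.2 × (677 − 4.08) × 20.8 / 3150 = 33.57 m³.
Wasting from the aeration tank: Q_w = V / θ_c = 33.57 / 20.8 = 1.614 m³/d.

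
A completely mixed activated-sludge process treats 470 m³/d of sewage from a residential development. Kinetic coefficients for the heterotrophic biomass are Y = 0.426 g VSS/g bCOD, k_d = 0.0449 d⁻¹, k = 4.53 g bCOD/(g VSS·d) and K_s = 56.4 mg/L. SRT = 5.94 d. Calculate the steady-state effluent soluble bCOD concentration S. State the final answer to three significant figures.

S ≈ 7.01 mg/L

For a completely mixed reactor with recycle the Lawrence–McCarty relation gives S = K_s·(1 + k_d·θ_c) / [θ_c·(Y·k − k_d) − 1] = 56.4 × (1 + 0.0449 × 5.94) / [5.94 × (0.426 × 4.53 − 0.0449) − 1] = 71.44 / 10.20 = 7.007 mg/L.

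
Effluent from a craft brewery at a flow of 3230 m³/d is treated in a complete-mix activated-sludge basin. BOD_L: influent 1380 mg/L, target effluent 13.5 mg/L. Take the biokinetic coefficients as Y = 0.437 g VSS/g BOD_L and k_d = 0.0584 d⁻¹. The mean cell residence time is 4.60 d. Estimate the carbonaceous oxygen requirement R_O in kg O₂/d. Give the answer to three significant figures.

Observed yield with endogenous decay: Y_obs = Y / (1 + k_d·θ_c) = 0.437 / (1 + 0.0584 × 4.60) = 0.437 / 1.269 = 0.3445 g VSS/g BOD_L.
Substrate removed = Q·(S₀ − S) = 3230 m³/d × (1380 − 13.5) g/m³ = 4.41×10^6 g/d = 4414 kg/d.
Biomass synthesised: P_X = Y_obs × 4414 = 1520 kg VSS/d.
R_O = Q·(S₀ − S) − 1.42·P_X = 4414 − 1.42 × 1520 = 2255 kg O₂/d.

R_O ≈ 2250 kg O₂/d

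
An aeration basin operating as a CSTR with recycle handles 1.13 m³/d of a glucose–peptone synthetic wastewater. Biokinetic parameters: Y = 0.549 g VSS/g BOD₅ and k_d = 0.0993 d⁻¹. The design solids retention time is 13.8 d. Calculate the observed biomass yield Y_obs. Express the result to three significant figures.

Y_obs ≈ 0.232 g VSS/g BOD₅

The observed yield is Y_obs = Y/(1 + k_d·θ_c) = 0.549 / (1 + 0.0993 × 13.8) = 0.549 / 2.370 = 0.2316 g VSS per g BOD₅ removed.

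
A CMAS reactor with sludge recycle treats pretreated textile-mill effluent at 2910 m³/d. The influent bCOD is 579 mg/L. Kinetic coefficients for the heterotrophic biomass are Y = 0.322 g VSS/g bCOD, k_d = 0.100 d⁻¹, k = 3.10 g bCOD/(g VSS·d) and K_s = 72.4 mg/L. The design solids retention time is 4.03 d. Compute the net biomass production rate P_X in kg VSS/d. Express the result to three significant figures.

P_X ≈ 361 kg VSS/d

For a completely mixed reactor with recycle the Lawrence–McCarty relation gives S = K_s·(1 + k_d·θ_c) / [θ_c·(Y·k − k_d) − 1] = 72.4 × (1 + 0.100 × 4.03) / [4.03 × (0.322 × 3.10 − 0.100) − 1] = 101.6 / 2.620 = 38.77 mg/L.
The observed yield is Y_obs = Y/(1 + k_d·θ_c) = 0.322 / (1 + 0.100 × 4.03) = 0.322 / 1.403 = 0.2295 g VSS per g bCOD removed.
Mass of bCOD removed per day: Q(S₀ − S) = 2910 × 540.2 g/m³ = 1572 kg/d.
So the net sludge growth is P_X = 0.2295 × 1572 = 360.8 kg VSS/d.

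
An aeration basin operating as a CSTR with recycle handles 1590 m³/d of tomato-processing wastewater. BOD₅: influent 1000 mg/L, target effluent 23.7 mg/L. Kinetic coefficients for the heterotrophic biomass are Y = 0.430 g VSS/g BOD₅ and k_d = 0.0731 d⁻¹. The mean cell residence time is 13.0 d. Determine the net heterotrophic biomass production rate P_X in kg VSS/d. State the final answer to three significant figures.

P_X ≈ 342 kg VSS/d

Observed yield with endogenous decay: Y_obs = Y / (1 + k_d·θ_c) = 0.430 / (1 + 0.0731 × 13.0) = 0.430 / 1.950 = 0.2205 g VSS/g BOD₅.
Mass of BOD₅ removed per day: Q(S₀ − S) = 1590 × 976.3 g/m³ = 1552 kg/d.
Biomass produced: P_X = Y_obs·Q·ΔS = 0.2205 × 1552 ≈ 342.3 kg VSS/d.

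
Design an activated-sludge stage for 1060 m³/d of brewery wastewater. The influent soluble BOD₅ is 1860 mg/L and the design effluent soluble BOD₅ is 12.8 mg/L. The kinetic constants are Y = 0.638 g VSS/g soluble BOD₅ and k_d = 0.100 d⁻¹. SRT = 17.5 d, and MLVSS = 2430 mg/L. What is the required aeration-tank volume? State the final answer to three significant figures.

From the SRT design equation V = Y Q (S₀−S) θ_c / [X (1 + k_d θ_c)] = 0.638 × 1060 × (1860 − 12.8) × 17.5 / [2430 × (1 + 0.100 × 17.5)] = 2.19×10^7 / 6682 = 3271 m³.

V ≈ 3270 m³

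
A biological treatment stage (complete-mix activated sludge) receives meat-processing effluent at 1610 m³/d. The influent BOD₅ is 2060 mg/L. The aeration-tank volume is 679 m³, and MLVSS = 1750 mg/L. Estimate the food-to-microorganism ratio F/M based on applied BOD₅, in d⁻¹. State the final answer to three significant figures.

F/M ≈ 2.79 d⁻¹

Food-to-microorganism ratio F/M = Q S₀ / (V X) = 1610 × 2060 / (679.0 × 1750) = 2.791 d⁻¹.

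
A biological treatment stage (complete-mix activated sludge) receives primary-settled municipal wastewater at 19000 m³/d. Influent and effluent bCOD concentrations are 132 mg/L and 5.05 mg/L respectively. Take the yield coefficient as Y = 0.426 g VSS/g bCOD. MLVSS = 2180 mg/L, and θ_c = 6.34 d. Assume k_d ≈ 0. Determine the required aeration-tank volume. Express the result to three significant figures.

V·X = Y·Q·ΔS·θ_c gives V = 0.426 × 19000 × (132 − 5.05) × 6.34 / 2180 = 2988 m³.

V ≈ 2990 m³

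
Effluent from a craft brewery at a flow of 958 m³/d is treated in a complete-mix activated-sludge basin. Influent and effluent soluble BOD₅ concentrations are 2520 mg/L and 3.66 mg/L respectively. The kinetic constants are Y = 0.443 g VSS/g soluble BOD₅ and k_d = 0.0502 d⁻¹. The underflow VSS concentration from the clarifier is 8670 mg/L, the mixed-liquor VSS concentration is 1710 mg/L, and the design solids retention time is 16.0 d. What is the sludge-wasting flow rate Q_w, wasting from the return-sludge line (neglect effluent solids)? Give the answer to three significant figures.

Q_w ≈ 68.3 m³/d

Steady-state biomass mass balance: V·X·(1 + k_d·θ_c) = Y·Q·(S₀ − S)·θ_c, so V = 0.443 × 958 × (2520 − 3.66) × 16.0 / [1710 × (1 + 0.0502 × 16.0)] = 1.71×10^7 / 3083 = 5541 m³.
Wasting from the return line (neglecting effluent solids): Q_w = V·X / (θ_c·X_r) = 5541 × 1710 / (16.0 × 8670) = 68.31 m³/d.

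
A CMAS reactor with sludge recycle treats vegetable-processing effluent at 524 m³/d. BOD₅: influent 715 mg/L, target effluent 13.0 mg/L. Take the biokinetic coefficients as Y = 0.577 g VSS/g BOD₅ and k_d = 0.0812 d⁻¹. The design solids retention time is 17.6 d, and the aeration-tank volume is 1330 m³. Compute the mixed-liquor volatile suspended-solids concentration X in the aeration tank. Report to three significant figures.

X ≈ 1160 mg/L

Solving the biomass balance for X: X = Y Q (S₀−S) θ_c / [V (1+k_d θ_c)] = 0.577 × 524 × (715 − 13.0) × 17.6 / [1330 × (1 + 0.0812 × 17.6)] = 1156 mg/L.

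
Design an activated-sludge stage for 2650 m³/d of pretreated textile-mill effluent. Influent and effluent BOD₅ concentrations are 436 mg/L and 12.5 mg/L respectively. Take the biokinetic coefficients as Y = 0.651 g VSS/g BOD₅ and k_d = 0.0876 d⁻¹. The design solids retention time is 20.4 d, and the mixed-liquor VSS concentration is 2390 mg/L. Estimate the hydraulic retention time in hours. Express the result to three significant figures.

Rearranging the biomass balance for a CMAS with decay, V = Y·Q·ΔS·θ_c / [X·(1+k_d θ_c)] = 0.651 × 2650 × (436 − 12.5) × 20.4 / [2390 × (1 + 0.0876 × 20.4)] = 1.49×10^7 / 6661 = 2238 m³.
τ = V/Q = 2238/2650 = 0.8444 d, or 20.26 h.

τ ≈ 20.3 h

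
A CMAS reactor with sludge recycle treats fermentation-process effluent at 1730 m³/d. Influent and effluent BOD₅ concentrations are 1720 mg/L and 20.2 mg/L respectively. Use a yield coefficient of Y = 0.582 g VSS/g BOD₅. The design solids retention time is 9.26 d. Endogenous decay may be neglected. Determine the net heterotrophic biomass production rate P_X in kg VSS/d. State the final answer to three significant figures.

P_X ≈ 1710 kg VSS/d

No decay correction is needed, so Y_obs = Y = 0.582.
ΔS = 1720 − 20.2 = 1700 mg/L, so the substrate removal rate is 1730 × 1700/1000 = 2941 kg BOD₅/d.
Biomass produced: P_X = Y_obs·Q·ΔS = 0.5820 × 2941 ≈ 1711 kg VSS/d.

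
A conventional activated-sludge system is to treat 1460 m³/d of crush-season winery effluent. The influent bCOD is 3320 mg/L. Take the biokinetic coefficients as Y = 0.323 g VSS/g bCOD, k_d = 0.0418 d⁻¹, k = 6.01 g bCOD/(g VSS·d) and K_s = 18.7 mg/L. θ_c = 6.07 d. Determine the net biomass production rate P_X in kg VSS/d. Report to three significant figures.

Effluent substrate depends only on kinetics and SRT: S = K_s(1 + k_d θ_c) / [θ_c(Yk − k_d) − 1] = 18.7 × (1 + 0.0418 × 6.07) / [6.07 × (0.323 × 6.01 − 0.0418) − 1] = 23.44 / 10.53 = 2.227 mg/L.
The observed yield is Y_obs = Y/(1 + k_d·θ_c) = 0.323 / (1 + 0.0418 × 6.07) = 0.323 / 1.254 = 0.2576 g VSS per g bCOD removed.
ΔS = 3320 − 2.23 = 3318 mg/L, so the substrate removal rate is 1460 × 3318/1000 = 4844 kg bCOD/d.
Net biomass production P_X = Y_obs × Q·(S₀ − S) = 0.2576 × 4844 = 1248 kg VSS/d.

P_X ≈ 1250 kg VSS/d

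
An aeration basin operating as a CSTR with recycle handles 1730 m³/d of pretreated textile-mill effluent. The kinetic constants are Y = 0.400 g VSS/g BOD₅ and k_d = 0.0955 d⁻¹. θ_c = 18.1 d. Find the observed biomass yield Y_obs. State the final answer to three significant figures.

Observed yield with endogenous decay: Y_obs = Y / (1 + k_d·θ_c) = 0.400 / (1 + 0.0955 × 18.1) = 0.400 / 2.729 = 0.1466 g VSS/g BOD₅.

Y_obs ≈ 0.147 g VSS/g BOD₅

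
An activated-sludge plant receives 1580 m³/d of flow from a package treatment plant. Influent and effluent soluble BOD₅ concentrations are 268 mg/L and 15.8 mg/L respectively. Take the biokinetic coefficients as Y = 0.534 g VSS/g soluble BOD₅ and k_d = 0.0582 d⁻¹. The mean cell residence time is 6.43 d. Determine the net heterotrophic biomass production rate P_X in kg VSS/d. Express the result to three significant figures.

P_X ≈ 155 kg VSS/d

Observed yield with endogenous decay: Y_obs = Y / (1 + k_d·θ_c) = 0.534 / (1 + 0.0582 × 6.43) = 0.534 / 1.374 = 0.3886 g VSS/g soluble BOD₅.
Q·(S₀ − S) = 1580 × (268 − 15.8) × 10⁻³ = 398.5 kg/d removed.
Net biomass production P_X = Y_obs × Q·(S₀ − S) = 0.3886 × 398.5 = 154.8 kg VSS/d.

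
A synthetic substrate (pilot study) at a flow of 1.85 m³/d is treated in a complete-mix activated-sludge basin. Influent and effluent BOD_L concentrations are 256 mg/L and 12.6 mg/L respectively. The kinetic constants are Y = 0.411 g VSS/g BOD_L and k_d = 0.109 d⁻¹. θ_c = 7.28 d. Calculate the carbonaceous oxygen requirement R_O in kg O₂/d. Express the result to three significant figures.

Y_obs = Y / (1 + k_d θ_c) = 0.411 / (1 + 0.109 × 7.28) = 0.411 / 1.794 = 0.2292.
Substrate removed = Q·(S₀ − S) = 1.85 m³/d × (256 − 12.6) g/m³ = 4.5×10^2 g/d = 0.4503 kg/d.
Net sludge production P_X = 0.2292 × 0.4503 = 0.1032 kg VSS/d.
R_O = Q·(S₀ − S) − 1.42·P_X = 0.4503 − 1.42 × 0.1032 = 0.3038 kg O₂/d.

R_O ≈ 0.304 kg O₂/d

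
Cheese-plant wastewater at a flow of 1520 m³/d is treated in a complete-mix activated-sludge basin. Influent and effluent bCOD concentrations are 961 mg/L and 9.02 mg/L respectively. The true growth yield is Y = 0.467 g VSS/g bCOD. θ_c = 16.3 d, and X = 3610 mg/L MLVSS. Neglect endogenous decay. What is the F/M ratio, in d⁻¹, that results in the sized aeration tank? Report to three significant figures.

V·X = Y·Q·ΔS·θ_c gives V = 0.467 × 1520 × (961 − 9.02) × 16.3 / 3610 = 3051 m³.
F/M = Q·S₀ / (V·X) = 1520 × 961 / (3051 × 3610) = 0.1326 g bCOD·(g VSS·d)⁻¹.

F/M ≈ 0.133 d⁻¹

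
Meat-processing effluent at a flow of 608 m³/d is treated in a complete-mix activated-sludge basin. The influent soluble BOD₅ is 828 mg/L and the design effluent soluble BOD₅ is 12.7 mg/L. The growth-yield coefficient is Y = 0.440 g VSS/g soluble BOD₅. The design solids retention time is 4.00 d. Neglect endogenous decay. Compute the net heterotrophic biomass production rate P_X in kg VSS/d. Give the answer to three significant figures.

Since k_d ≈ 0, Y_obs = Y = 0.440 g VSS/g soluble BOD₅.
Q·(S₀ − S) = 608 × (828 − 12.7) × 10⁻³ = 495.7 kg/d removed.
Net biomass production P_X = Y_obs × Q·(S₀ − S) = 0.4400 × 495.7 = 218.1 kg VSS/d.

P_X ≈ 218 kg VSS/d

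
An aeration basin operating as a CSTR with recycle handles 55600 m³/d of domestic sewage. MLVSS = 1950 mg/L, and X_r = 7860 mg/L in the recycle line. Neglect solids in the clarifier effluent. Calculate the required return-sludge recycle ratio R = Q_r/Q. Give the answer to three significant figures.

R = Q_r/Q = X/(X_r − X) = 1950 / (7860 − 1950) = 0.3299.

R ≈ 0.330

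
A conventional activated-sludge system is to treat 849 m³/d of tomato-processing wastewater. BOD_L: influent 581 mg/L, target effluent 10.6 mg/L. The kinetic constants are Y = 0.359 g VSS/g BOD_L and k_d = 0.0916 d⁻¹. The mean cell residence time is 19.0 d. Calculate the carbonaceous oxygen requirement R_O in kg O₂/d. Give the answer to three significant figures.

R_O ≈ 394 kg O₂/d

The observed yield is Y_obs = Y/(1 + k_d·θ_c) = 0.359 / (1 + 0.0916 × 19.0) = 0.359 / 2.740 = 0.1310 g VSS per g BOD_L removed.
Substrate removed = Q·(S₀ − S) = 849 m³/d × (581 − 10.6) g/m³ = 4.84×10^5 g/d = 484.3 kg/d.
Biomass synthesised: P_X = Y_obs × 484.3 = 63.44 kg VSS/d.
R_O = Q·(S₀ − S) − 1.42·P_X = 484.3 − 1.42 × 63.44 = 394.2 kg O₂/d.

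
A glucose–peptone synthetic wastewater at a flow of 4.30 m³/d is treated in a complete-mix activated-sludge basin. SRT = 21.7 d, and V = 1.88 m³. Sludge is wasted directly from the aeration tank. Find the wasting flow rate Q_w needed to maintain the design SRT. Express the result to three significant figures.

With mixed-liquor wasting, θ_c = V/Q_w, so Q_w = V/θ_c = 1.880/21.7 = 0.08664 m³/d.

Q_w ≈ 0.0866 m³/d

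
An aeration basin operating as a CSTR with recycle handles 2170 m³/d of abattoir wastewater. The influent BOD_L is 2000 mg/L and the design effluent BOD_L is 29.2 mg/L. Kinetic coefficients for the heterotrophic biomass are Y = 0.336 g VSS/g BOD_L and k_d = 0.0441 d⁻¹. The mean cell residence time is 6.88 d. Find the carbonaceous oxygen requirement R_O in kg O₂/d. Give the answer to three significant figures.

R_O ≈ 2710 kg O₂/d

The observed yield is Y_obs = Y/(1 + k_d·θ_c) = 0.336 / (1 + 0.0441 × 6.88) = 0.336 / 1.303 = 0.2578 g VSS per g BOD_L removed.
Substrate removed = Q·(S₀ − S) = 2170 m³/d × (2000 − 29.2) g/m³ = 4.28×10^6 g/d = 4277 kg/d.
Biomass synthesised: P_X = Y_obs × 4277 = 1102 kg VSS/d.
Carbonaceous O₂ demand = substrate oxidised − cell-mass equivalent = 4277 − 1.42 × 1102 = 2711 kg O₂/d.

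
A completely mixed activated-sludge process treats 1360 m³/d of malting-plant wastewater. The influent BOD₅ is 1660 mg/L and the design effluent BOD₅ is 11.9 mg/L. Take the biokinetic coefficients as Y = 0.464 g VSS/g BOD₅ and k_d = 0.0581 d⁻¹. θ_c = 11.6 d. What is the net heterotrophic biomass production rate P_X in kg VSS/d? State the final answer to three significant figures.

Correct the yield for decay: Y_obs = Y/(1 + k_d θ_c) = 0.464 / (1 + 0.0581 × 11.6) = 0.464 / 1.674 = 0.2772.
Substrate removed = Q·(S₀ − S) = 1360 m³/d × (1660 − 11.9) g/m³ = 2.24×10^6 g/d = 2241 kg/d.
Biomass produced: P_X = Y_obs·Q·ΔS = 0.2772 × 2241 ≈ 621.3 kg VSS/d.

P_X ≈ 621 kg VSS/d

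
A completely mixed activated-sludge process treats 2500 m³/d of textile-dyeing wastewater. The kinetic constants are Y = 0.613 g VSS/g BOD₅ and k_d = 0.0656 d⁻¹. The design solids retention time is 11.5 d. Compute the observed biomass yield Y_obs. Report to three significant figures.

Correct the yield for decay: Y_obs = Y/(1 + k_d θ_c) = 0.613 / (1 + 0.0656 × 11.5) = 0.613 / 1.754 = 0.3494.

Y_obs ≈ 0.349 g VSS/g BOD₅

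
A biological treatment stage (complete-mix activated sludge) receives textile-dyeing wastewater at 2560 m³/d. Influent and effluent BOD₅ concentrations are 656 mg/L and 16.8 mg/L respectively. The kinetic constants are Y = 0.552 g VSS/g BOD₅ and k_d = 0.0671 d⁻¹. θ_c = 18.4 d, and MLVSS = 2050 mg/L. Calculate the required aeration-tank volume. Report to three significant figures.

From the SRT design equation V = Y Q (S₀−S) θ_c / [X (1 + k_d θ_c)] = 0.552 × 2560 × (656 − 16.8) × 18.4 / [2050 × (1 + 0.0671 × 18.4)] = 1.66×10^7 / 4581 = 3628 m³.

V ≈ 3630 m³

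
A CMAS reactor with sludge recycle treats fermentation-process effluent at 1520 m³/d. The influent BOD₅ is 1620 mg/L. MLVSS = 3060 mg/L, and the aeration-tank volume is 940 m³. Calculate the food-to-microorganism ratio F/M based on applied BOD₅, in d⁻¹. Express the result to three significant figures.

F/M = applied load / biomass = Q·S₀/(V·X) = 1520 × 1620 / (940.0 × 3060) = 0.8561 d⁻¹.

F/M ≈ 0.856 d⁻¹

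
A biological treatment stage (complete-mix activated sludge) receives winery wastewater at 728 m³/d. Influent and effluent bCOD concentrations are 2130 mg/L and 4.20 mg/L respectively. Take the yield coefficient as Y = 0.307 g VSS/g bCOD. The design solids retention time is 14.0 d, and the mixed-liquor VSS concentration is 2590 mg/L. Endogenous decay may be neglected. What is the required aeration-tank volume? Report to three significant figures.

Biomass mass balance (decay neglected): V·X = Y·Q·(S₀ − S)·θ_c, so V = 0.307 × 728 × (2130 − 4.20) × 14.0 / 2590 = 2568 m³.

V ≈ 2570 m³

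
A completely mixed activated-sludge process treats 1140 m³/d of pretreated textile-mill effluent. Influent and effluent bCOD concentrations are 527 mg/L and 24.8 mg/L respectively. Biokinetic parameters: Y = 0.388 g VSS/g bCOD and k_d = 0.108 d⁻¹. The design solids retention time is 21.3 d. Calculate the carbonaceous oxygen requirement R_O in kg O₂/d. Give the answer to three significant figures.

R_O ≈ 477 kg O₂/d

The observed yield is Y_obs = Y/(1 + k_d·θ_c) = 0.388 / (1 + 0.108 × 21.3) = 0.388 / 3.300 = 0.1176 g VSS per g bCOD removed.
Mass of bCOD removed per day: Q(S₀ − S) = 1140 × 502.2 g/m³ = 572.5 kg/d.
P_X = Y_obs·Q·(S₀ − S) = 0.1176 × 572.5 = 67.30 kg VSS/d.
R_O = Q·(S₀ − S) − 1.42·P_X = 572.5 − 1.42 × 67.30 = 476.9 kg O₂/d.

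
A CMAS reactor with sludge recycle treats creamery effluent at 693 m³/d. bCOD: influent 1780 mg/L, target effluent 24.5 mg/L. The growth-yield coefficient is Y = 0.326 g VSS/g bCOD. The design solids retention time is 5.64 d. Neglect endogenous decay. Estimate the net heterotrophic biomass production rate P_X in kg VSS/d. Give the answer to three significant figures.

P_X ≈ 397 kg VSS/d

No decay correction is needed, so Y_obs = Y = 0.326.
ΔS = 1780 − 24.5 = 1756 mg/L, so the substrate removal rate is 693 × 1756/1000 = 1217 kg bCOD/d.
So the net sludge growth is P_X = 0.3260 × 1217 = 396.6 kg VSS/d.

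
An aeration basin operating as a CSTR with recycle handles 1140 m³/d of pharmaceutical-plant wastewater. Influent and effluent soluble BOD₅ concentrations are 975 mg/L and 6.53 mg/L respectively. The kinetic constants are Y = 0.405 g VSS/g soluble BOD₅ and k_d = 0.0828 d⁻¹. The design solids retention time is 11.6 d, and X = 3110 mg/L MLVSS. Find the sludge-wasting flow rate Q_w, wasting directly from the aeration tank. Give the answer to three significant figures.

Q_w ≈ 73.3 m³/d

Steady-state biomass mass balance: V·X·(1 + k_d·θ_c) = Y·Q·(S₀ − S)·θ_c, so V = 0.405 × 1140 × (975 − 6.53) × 11.6 / [3110 × (1 + 0.0828 × 11.6)] = 5.19×10^6 / 6097 = 850.7 m³.
With mixed-liquor wasting, θ_c = V/Q_w, so Q_w = V/θ_c = 850.7/11.6 = 73.34 m³/d.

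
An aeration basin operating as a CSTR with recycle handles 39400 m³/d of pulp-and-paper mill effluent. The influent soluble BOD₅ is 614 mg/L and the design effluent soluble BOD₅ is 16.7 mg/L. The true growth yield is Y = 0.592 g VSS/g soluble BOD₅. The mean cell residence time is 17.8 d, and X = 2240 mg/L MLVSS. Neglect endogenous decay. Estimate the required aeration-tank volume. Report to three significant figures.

Biomass mass balance (decay neglected): V·X = Y·Q·(S₀ − S)·θ_c, so V = 0.592 × 39400 × (614 − 16.7) × 17.8 / 2240 = 110709 m³.

V ≈ 111000 m³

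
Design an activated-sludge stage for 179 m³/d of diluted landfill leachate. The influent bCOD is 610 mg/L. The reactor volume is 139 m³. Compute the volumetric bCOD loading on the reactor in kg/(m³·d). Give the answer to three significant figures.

L_v ≈ 0.786 kg bCOD/(m³·d)

L_v = Q S₀ / V = 179 × 610 × 10⁻³ / 139.0 = 0.7855 kg/(m³·d).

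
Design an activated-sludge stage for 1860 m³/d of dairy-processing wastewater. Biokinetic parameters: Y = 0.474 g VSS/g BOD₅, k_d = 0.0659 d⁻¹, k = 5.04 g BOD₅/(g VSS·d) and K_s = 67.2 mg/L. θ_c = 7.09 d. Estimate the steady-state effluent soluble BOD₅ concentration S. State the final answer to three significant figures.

S ≈ 6.37 mg/L

From the Monod/SRT balance for a CMAS, S = K_s·(1+k_d θ_c)/[θ_c·(Y k − k_d) − 1] = 67.2 × (1 + 0.0659 × 7.09) / [7.09 × (0.474 × 5.04 − 0.0659) − 1] = 98.60 / 15.47 = 6.373 mg/L.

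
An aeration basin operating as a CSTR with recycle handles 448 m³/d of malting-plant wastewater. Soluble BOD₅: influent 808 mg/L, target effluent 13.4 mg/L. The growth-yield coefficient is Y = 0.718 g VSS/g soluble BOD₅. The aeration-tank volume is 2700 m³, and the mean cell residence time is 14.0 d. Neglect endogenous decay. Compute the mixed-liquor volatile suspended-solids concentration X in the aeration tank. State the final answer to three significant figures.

From V·X = Y·Q·(S₀ − S)·θ_c (decay neglected): X = 0.718 × 448 × (808 − 13.4) × 14.0 / 2700 = 1325 mg/L.

X ≈ 1330 mg/L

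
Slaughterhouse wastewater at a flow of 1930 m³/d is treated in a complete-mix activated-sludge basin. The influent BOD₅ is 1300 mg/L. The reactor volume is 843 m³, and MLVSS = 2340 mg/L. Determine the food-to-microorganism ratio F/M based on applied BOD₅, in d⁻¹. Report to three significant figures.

F/M = applied load / biomass = Q·S₀/(V·X) = 1930 × 1300 / (843.0 × 2340) = 1.272 d⁻¹.

F/M ≈ 1.27 d⁻¹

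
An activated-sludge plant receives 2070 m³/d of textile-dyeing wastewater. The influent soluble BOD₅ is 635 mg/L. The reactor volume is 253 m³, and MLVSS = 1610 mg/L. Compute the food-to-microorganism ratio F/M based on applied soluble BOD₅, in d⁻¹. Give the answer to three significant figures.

F/M ≈ 3.23 d⁻¹

F/M = Q·S₀ / (V·X) = 2070 × 635 / (253.0 × 1610) = 3.227 g soluble BOD₅·(g VSS·d)⁻¹.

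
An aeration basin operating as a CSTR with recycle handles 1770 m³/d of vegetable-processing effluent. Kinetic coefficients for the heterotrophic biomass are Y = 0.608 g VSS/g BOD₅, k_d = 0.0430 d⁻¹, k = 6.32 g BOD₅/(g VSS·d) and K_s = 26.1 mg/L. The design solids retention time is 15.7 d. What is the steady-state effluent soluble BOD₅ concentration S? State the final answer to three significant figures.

S ≈ 0.745 mg/L

For a completely mixed reactor with recycle the Lawrence–McCarty relation gives S = K_s·(1 + k_d·θ_c) / [θ_c·(Y·k − k_d) − 1] = 26.1 × (1 + 0.0430 × 15.7) / [15.7 × (0.608 × 6.32 − 0.0430) − 1] = 43.72 / 58.65 = 0.7454 mg/L.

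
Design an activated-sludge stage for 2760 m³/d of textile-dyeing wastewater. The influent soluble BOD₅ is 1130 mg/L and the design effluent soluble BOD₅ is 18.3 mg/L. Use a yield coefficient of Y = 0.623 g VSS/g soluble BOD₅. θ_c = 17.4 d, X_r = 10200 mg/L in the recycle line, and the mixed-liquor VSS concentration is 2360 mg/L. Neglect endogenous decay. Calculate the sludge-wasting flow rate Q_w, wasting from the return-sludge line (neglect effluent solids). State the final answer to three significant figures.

V·X = Y·Q·ΔS·θ_c gives V = 0.623 × 2760 × (1130 − 18.3) × 17.4 / 2360 = 14094 m³.
Q_w = (V·X)/(θ_c X_r) = 14094 × 2360 / (17.4 × 10200) = 187.4 m³/d.

Q_w ≈ 187 m³/d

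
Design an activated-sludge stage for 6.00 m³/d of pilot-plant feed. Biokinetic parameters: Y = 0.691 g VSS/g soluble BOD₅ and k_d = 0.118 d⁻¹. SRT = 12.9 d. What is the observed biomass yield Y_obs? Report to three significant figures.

Y_obs ≈ 0.274 g VSS/g soluble BOD₅

Correct the yield for decay: Y_obs = Y/(1 + k_d θ_c) = 0.691 / (1 + 0.118 × 12.9) = 0.691 / 2.522 = 0.2740.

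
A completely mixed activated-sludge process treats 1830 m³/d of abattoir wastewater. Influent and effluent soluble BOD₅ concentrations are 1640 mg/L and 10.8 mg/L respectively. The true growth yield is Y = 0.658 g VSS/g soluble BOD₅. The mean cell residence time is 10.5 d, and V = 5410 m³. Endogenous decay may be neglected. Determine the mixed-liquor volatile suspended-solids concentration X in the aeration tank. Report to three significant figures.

X = Y·Q·ΔS·θ_c / V = 0.658 × 1830 × (1640 − 10.8) × 10.5 / 5410 = 3808 mg/L.

X ≈ 3810 mg/L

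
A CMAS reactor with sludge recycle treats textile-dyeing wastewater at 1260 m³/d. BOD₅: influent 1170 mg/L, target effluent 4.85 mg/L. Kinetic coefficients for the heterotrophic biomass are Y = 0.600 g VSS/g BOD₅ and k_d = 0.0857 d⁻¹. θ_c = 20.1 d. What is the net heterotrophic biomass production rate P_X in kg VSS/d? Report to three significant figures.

The observed yield is Y_obs = Y/(1 + k_d·θ_c) = 0.600 / (1 + 0.0857 × 20.1) = 0.600 / 2.723 = 0.2204 g VSS per g BOD₅ removed.
Q·(S₀ − S) = 1260 × (1170 − 4.85) × 10⁻³ = 1468 kg/d removed.
Biomass produced: P_X = Y_obs·Q·ΔS = 0.2204 × 1468 ≈ 323.5 kg VSS/d.

P_X ≈ 324 kg VSS/d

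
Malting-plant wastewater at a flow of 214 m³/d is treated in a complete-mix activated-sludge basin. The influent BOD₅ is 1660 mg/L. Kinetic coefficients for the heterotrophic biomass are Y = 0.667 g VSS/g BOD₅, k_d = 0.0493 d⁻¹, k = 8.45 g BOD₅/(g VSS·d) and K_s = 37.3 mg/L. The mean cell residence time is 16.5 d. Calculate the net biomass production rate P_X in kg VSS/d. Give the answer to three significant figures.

P_X ≈ 131 kg VSS/d

Effluent substrate depends only on kinetics and SRT: S = K_s(1 + k_d θ_c) / [θ_c(Yk − k_d) − 1] = 37.3 × (1 + 0.0493 × 16.5) / [16.5 × (0.667 × 8.45 − 0.0493) − 1] = 67.64 / 91.18 = 0.7418 mg/L.
Observed yield with endogenous decay: Y_obs = Y / (1 + k_d·θ_c) = 0.667 / (1 + 0.0493 × 16.5) = 0.667 / 1.813 = 0.3678 g VSS/g BOD₅.
Mass of BOD₅ removed per day: Q(S₀ − S) = 214 × 1659 g/m³ = 355.1 kg/d.
So the net sludge growth is P_X = 0.3678 × 355.1 = 130.6 kg VSS/d.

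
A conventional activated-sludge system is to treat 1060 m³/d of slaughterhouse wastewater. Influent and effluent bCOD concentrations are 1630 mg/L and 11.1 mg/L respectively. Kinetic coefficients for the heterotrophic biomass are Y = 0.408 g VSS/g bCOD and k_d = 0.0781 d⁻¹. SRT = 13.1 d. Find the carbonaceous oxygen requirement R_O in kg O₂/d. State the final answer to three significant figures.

R_O ≈ 1220 kg O₂/d

Observed yield with endogenous decay: Y_obs = Y / (1 + k_d·θ_c) = 0.408 / (1 + 0.0781 × 13.1) = 0.408 / 2.023 = 0.2017 g VSS/g bCOD.
ΔS = 1630 − 11.1 = 1619 mg/L, so the substrate removal rate is 1060 × 1619/1000 = 1716 kg bCOD/d.
Net sludge production P_X = 0.2017 × 1716 = 346.1 kg VSS/d.
R_O = Q·ΔS − 1.42 P_X = 1716 − 491.4 = 1225 kg O₂/d.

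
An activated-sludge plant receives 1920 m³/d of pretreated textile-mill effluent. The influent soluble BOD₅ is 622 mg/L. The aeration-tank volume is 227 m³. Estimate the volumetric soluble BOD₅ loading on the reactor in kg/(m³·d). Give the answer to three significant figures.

Volumetric loading L_v = Q·S₀ / V = 1920 × 622 g/m³ / 227.0 m³ = 5261 g/(m³·d) = 5.261 kg soluble BOD₅/(m³·d).

L_v ≈ 5.26 kg soluble BOD₅/(m³·d)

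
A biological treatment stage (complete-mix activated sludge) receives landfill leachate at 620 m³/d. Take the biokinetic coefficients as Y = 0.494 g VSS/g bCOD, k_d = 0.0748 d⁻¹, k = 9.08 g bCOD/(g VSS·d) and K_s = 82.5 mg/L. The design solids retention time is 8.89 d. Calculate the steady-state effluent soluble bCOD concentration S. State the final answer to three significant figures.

S ≈ 3.59 mg/L

From the Monod/SRT balance for a CMAS, S = K_s·(1+k_d θ_c)/[θ_c·(Y k − k_d) − 1] = 82.5 × (1 + 0.0748 × 8.89) / [8.89 × (0.494 × 9.08 − 0.0748) − 1] = 137.4 / 38.21 = 3.595 mg/L.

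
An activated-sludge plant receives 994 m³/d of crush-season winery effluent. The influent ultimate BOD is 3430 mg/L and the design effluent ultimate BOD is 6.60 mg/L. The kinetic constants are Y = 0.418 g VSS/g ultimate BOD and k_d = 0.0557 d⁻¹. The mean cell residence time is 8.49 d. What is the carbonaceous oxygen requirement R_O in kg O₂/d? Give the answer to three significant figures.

Y_obs = Y / (1 + k_d θ_c) = 0.418 / (1 + 0.0557 × 8.49) = 0.418 / 1.473 = 0.2838.
ΔS = 3430 − 6.60 = 3423 mg/L, so the substrate removal rate is 994 × 3423/1000 = 3403 kg ultimate BOD/d.
Biomass synthesised: P_X = Y_obs × 3403 = 965.7 kg VSS/d.
R_O = Q·ΔS − 1.42 P_X = 3403 − 1371 = 2032 kg O₂/d.

R_O ≈ 2030 kg O₂/d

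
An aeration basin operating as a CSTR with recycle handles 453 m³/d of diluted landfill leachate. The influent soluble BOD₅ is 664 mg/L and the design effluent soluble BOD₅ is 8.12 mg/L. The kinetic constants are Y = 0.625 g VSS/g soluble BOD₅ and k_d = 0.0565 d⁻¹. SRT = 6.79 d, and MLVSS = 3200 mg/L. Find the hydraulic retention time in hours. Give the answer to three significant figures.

Rearranging the biomass balance for a CMAS with decay, V = Y·Q·ΔS·θ_c / [X·(1+k_d θ_c)] = 0.625 × 453 × (664 − 8.12) × 6.79 / [3200 × (1 + 0.0565 × 6.79)] = 1.26×10^6 / 4428 = 284.8 m³.
HRT = V/Q = 284.8 m³ / 453 m³·d⁻¹ = 0.6286 d × 24 = 15.09 h.

τ ≈ 15.1 h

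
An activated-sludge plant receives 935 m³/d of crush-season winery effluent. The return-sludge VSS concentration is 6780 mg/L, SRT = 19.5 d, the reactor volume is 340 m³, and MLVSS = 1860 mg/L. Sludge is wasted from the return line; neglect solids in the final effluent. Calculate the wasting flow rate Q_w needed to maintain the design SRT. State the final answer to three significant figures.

θ_c = V·X/(Q_w·X_r) when wasting from the recycle, so Q_w = V·X/(θ_c·X_r) = 340.0 × 1860 / (19.5 × 6780) = 4.783 m³/d.

Q_w ≈ 4.78 m³/d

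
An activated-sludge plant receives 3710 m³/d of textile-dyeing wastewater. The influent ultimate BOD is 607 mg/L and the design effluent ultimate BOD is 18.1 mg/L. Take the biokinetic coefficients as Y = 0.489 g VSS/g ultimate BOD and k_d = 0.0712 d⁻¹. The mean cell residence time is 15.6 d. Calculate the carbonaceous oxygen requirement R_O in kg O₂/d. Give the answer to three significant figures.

R_O ≈ 1470 kg O₂/d

Correct the yield for decay: Y_obs = Y/(1 + k_d θ_c) = 0.489 / (1 + 0.0712 × 15.6) = 0.489 / 2.111 = 0.2317.
Mass of ultimate BOD removed per day: Q(S₀ − S) = 3710 × 588.9 g/m³ = 2185 kg/d.
Biomass synthesised: P_X = Y_obs × 2185 = 506.2 kg VSS/d.
R_O = Q·ΔS − 1.42 P_X = 2185 − 718.8 = 1466 kg O₂/d.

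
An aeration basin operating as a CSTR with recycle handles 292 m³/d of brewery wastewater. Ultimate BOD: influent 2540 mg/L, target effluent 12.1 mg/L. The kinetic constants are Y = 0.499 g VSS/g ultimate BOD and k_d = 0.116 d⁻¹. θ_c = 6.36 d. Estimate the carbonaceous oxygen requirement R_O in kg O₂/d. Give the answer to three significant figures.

The observed yield is Y_obs = Y/(1 + k_d·θ_c) = 0.499 / (1 + 0.116 × 6.36) = 0.499 / 1.738 = 0.2872 g VSS per g ultimate BOD removed.
Q·(S₀ − S) = 292 × (2540 − 12.1) × 10⁻³ = 738.1 kg/d removed.
Biomass synthesised: P_X = Y_obs × 738.1 = 212.0 kg VSS/d.
R_O = Q·(S₀ − S) − 1.42·P_X = 738.1 − 1.42 × 212.0 = 437.2 kg O₂/d.

R_O ≈ 437 kg O₂/d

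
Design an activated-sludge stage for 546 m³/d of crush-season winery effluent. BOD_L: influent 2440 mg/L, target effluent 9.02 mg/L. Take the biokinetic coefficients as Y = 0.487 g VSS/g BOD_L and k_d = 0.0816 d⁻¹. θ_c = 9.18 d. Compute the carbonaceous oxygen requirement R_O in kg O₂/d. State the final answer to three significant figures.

R_O ≈ 803 kg O₂/d

Y_obs = Y / (1 + k_d θ_c) = 0.487 / (1 + 0.0816 × 9.18) = 0.487 / 1.749 = 0.2784.
Mass of BOD_L removed per day: Q(S₀ − S) = 546 × 2431 g/m³ = 1327 kg/d.
Biomass synthesised: P_X = Y_obs × 1327 = 369.6 kg VSS/d.
R_O = Q·ΔS − 1.42 P_X = 1327 − 524.8 = 802.5 kg O₂/d.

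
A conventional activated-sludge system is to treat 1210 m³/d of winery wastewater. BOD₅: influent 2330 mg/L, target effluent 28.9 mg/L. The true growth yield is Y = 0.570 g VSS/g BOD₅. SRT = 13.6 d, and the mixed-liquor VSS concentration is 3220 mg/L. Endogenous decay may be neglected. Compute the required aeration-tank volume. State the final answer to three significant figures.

Biomass mass balance (decay neglected): V·X = Y·Q·(S₀ − S)·θ_c, so V = 0.570 × 1210 × (2330 − 28.9) × 13.6 / 3220 = 6703 m³.

V ≈ 6700 m³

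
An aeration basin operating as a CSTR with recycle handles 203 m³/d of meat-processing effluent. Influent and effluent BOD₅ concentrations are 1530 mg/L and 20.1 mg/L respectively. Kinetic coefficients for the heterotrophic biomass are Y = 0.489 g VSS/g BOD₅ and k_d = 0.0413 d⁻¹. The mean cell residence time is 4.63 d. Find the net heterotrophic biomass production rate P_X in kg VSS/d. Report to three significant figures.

P_X ≈ 126 kg VSS/d

Observed yield with endogenous decay: Y_obs = Y / (1 + k_d·θ_c) = 0.489 / (1 + 0.0413 × 4.63) = 0.489 / 1.191 = 0.4105 g VSS/g BOD₅.
Q·(S₀ − S) = 203 × (1530 − 20.1) × 10⁻³ = 306.5 kg/d removed.
P_X = Y_obs · Q(S₀ − S) = 0.4105 × 306.5 = 125.8 kg VSS/d.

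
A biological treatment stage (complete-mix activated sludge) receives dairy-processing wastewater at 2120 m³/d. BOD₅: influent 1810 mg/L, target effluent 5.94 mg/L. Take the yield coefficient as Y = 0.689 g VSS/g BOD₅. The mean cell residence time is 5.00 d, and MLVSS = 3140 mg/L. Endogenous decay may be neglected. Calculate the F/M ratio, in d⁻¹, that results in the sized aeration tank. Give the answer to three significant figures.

F/M ≈ 0.291 d⁻¹

Biomass mass balance (decay neglected): V·X = Y·Q·(S₀ − S)·θ_c, so V = 0.689 × 2120 × (1810 − 5.94) × 5.00 / 3140 = 4196 m³.
F/M = Q·S₀ / (V·X) = 2120 × 1810 / (4196 × 3140) = 0.2912 g BOD₅·(g VSS·d)⁻¹.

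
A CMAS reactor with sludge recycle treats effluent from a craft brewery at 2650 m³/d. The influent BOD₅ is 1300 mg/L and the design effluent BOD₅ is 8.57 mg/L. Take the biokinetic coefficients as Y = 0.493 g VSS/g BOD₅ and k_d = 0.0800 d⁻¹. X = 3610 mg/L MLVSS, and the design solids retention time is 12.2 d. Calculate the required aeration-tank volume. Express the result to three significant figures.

V ≈ 2890 m³

From the SRT design equation V = Y Q (S₀−S) θ_c / [X (1 + k_d θ_c)] = 0.493 × 2650 × (1300 − 8.57) × 12.2 / [3610 × (1 + 0.0800 × 12.2)] = 2.06×10^7 / 7133 = 2886 m³.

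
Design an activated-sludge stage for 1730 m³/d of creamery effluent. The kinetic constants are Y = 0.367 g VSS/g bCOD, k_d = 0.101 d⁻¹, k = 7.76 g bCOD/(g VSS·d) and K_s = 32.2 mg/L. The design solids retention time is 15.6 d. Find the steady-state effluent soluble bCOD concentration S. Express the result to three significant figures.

S ≈ 1.98 mg/L

From the Monod/SRT balance for a CMAS, S = K_s·(1+k_d θ_c)/[θ_c·(Y k − k_d) − 1] = 32.2 × (1 + 0.101 × 15.6) / [15.6 × (0.367 × 7.76 − 0.101) − 1] = 82.93 / 41.85 = 1.982 mg/L.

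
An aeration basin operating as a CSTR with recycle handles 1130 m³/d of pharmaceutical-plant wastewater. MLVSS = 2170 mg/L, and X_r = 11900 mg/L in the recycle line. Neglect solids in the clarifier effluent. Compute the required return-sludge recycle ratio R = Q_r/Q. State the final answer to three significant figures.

Mass balance around the secondary clarifier (neglecting effluent solids): R = X / (X_r − X) = 2170 / (11900 − 2170) = 0.2230.

R ≈ 0.223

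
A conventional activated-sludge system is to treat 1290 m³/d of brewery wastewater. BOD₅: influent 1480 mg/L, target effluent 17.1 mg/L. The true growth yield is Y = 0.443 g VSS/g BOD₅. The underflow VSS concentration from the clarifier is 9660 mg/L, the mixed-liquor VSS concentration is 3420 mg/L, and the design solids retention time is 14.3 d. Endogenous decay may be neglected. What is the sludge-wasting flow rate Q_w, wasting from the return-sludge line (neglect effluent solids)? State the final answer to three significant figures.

Biomass mass balance (decay neglected): V·X = Y·Q·(S₀ − S)·θ_c, so V = 0.443 × 1290 × (1480 − 17.1) × 14.3 / 3420 = 3496 m³.
Q_w = (V·X)/(θ_c X_r) = 3496 × 3420 / (14.3 × 9660) = 86.54 m³/d.

Q_w ≈ 86.5 m³/d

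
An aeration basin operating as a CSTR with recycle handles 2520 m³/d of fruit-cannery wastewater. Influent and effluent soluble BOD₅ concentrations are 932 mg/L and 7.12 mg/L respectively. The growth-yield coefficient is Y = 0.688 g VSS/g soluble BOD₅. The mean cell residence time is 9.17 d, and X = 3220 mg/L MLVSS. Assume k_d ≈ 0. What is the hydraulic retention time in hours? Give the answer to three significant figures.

V·X = Y·Q·ΔS·θ_c gives V = 0.688 × 2520 × (932 − 7.12) × 9.17 / 3220 = 4567 m³.
Hydraulic retention time τ = V/Q = 4567 / 2520 = 1.812 d = 43.49 h.

τ ≈ 43.5 h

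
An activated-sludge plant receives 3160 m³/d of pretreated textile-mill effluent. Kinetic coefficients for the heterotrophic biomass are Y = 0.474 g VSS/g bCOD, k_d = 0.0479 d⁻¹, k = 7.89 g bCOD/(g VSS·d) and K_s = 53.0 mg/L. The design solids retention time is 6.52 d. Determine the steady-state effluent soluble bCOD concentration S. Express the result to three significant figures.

S ≈ 3.01 mg/L

For a completely mixed reactor with recycle the Lawrence–McCarty relation gives S = K_s·(1 + k_d·θ_c) / [θ_c·(Y·k − k_d) − 1] = 53.0 × (1 + 0.0479 × 6.52) / [6.52 × (0.474 × 7.89 − 0.0479) − 1] = 69.55 / 23.07 = 3.015 mg/L.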